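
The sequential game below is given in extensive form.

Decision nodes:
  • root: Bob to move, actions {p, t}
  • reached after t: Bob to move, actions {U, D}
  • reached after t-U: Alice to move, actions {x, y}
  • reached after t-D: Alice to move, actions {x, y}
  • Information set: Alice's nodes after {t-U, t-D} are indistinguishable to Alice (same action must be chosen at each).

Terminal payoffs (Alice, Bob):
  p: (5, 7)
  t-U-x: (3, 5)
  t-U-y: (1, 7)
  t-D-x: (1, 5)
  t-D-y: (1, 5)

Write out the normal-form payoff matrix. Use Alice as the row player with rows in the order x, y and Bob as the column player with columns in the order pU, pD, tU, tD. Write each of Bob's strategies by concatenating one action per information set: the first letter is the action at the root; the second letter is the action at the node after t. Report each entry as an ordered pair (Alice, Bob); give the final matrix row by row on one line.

x: (5,7) (5,7) (3,5) (1,5) | y: (5,7) (5,7) (1,7) (1,5)

Row x: pU→(5,7), pD→(5,7), tU→(3,5), tD→(1,5)
Row y: pU→(5,7), pD→(5,7), tU→(1,7), tD→(1,5)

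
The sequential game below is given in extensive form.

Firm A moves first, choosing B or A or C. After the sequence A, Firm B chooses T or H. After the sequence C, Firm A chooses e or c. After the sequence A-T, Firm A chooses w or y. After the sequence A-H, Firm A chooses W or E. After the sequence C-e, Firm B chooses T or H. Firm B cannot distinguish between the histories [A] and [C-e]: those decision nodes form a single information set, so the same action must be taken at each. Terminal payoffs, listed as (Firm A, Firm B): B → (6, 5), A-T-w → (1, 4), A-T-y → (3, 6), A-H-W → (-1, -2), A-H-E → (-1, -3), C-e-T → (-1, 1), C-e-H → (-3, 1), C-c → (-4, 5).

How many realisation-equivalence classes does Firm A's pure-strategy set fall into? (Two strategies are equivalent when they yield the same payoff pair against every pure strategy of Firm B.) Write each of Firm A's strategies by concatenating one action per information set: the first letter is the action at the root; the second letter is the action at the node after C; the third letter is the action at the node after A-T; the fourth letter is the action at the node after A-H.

Firm A has 24 pure strategies: BewW, BewE, BeyW, BeyE, BcwW, BcwE, BcyW, BcyE, AewW, AewE, AeyW, AeyE, AcwW, AcwE, AcyW, AcyE, CewW, CewE, CeyW, CeyE, CcwW, CcwE, CcyW, CcyE. Columns: T, H.
{BewW, BewE, BeyW, BeyE, BcwW, BcwE, BcyW, BcyE} → row (6,5) (6,5)
{AewW, AcwW} → row (1,4) (-1,-2)
{AewE, AcwE} → row (1,4) (-1,-3)
{AeyW, AcyW} → row (3,6) (-1,-2)
{AeyE, AcyE} → row (3,6) (-1,-3)
{CewW, CewE, CeyW, CeyE} → row (-1,1) (-3,1)
{CcwW, CcwE, CcyW, CcyE} → row (-4,5) (-4,5)
That's 7 distinct rows out of 24 strategies.

7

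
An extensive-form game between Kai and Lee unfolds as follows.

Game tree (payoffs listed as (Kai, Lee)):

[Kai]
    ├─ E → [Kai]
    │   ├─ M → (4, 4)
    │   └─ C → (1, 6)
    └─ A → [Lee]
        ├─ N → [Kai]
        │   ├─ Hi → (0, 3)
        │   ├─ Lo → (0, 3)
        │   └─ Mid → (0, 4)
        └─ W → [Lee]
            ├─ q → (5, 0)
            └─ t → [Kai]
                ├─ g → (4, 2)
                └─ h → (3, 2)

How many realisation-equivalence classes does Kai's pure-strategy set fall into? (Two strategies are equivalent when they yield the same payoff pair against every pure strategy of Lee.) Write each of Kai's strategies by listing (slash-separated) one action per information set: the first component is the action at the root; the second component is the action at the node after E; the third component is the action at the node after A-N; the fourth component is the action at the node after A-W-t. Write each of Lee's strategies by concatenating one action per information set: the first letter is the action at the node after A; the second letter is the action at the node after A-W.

Kai has 24 pure strategies: E/M/Hi/g, E/M/Hi/h, E/M/Lo/g, E/M/Lo/h, E/M/Mid/g, E/M/Mid/h, E/C/Hi/g, E/C/Hi/h, E/C/Lo/g, E/C/Lo/h, E/C/Mid/g, E/C/Mid/h, A/M/Hi/g, A/M/Hi/h, A/M/Lo/g, A/M/Lo/h, A/M/Mid/g, A/M/Mid/h, A/C/Hi/g, A/C/Hi/h, A/C/Lo/g, A/C/Lo/h, A/C/Mid/g, A/C/Mid/h. Columns: Nq, Nt, Wq, Wt.
{E/M/Hi/g, E/M/Hi/h, E/M/Lo/g, E/M/Lo/h, E/M/Mid/g, E/M/Mid/h} → row (4,4) (4,4) (4,4) (4,4)
{E/C/Hi/g, E/C/Hi/h, E/C/Lo/g, E/C/Lo/h, E/C/Mid/g, E/C/Mid/h} → row (1,6) (1,6) (1,6) (1,6)
{A/M/Hi/g, A/M/Lo/g, A/C/Hi/g, A/C/Lo/g} → row (0,3) (0,3) (5,0) (4,2)
{A/M/Hi/h, A/M/Lo/h, A/C/Hi/h, A/C/Lo/h} → row (0,3) (0,3) (5,0) (3,2)
{A/M/Mid/g, A/C/Mid/g} → row (0,4) (0,4) (5,0) (4,2)
{A/M/Mid/h, A/C/Mid/h} → row (0,4) (0,4) (5,0) (3,2)
That's 6 distinct rows out of 24 strategies.

6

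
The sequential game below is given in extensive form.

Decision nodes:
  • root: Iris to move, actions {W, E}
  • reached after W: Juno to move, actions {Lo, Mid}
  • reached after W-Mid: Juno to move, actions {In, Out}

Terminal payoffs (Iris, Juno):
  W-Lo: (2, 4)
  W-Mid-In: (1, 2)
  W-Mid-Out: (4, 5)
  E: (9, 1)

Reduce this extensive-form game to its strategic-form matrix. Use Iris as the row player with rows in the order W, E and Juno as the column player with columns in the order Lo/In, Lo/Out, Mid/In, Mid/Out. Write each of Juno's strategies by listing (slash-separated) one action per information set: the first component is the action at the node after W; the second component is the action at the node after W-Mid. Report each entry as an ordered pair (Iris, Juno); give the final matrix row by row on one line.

        Lo/In   Lo/Out   Mid/In  Mid/Out
   W    (2,4)    (2,4)    (1,2)    (4,5)
   E    (9,1)    (9,1)    (9,1)    (9,1)

W: (2,4) (2,4) (1,2) (4,5) | E: (9,1) (9,1) (9,1) (9,1)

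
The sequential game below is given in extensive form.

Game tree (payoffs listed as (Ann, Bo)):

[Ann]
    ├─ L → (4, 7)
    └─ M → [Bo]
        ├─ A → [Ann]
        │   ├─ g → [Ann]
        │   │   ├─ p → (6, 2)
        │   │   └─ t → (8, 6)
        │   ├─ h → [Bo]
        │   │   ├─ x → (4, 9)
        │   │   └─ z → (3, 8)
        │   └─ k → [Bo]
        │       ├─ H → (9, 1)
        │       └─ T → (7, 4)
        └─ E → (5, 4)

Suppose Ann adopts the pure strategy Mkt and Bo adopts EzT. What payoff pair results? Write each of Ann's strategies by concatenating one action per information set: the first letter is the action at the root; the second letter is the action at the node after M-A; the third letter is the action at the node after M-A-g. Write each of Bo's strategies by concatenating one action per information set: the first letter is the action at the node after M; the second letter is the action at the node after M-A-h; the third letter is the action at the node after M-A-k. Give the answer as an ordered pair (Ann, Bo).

Trace the play path from the root:
  Ann plays M
  Bo plays E at [M]
→ terminal payoff (5, 4).
(Ann's choice at the node after M-A is never reached on this path, so it doesn't affect the outcome.)

(5, 4)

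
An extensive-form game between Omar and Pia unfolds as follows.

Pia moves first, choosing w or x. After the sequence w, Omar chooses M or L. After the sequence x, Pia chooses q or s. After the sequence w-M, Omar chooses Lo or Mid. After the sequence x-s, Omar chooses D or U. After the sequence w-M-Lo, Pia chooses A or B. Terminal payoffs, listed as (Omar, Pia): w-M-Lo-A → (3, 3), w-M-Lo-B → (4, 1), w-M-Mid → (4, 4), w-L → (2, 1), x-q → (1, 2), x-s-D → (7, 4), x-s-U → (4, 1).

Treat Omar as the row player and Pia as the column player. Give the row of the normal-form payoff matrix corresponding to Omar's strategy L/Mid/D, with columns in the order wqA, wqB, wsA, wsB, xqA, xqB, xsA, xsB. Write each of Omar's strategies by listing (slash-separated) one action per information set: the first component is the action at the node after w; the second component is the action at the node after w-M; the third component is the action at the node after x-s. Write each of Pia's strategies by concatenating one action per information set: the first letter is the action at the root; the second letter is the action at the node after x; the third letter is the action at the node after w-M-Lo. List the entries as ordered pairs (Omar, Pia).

(2,1) (2,1) (2,1) (2,1) (1,2) (1,2) (7,4) (7,4)

vs wqA: Pia plays w → Omar plays L at [w] → (2, 1)
vs wqB: Pia plays w → Omar plays L at [w] → (2, 1)
vs wsA: Pia plays w → Omar plays L at [w] → (2, 1)
vs wsB: Pia plays w → Omar plays L at [w] → (2, 1)
vs xqA: Pia plays x → Pia plays q at [x] → (1, 2)
vs xqB: Pia plays x → Pia plays q at [x] → (1, 2)
vs xsA: Pia plays x → Pia plays s at [x] → Omar plays D at [x-s] → (7, 4)
vs xsB: Pia plays x → Pia plays s at [x] → Omar plays D at [x-s] → (7, 4)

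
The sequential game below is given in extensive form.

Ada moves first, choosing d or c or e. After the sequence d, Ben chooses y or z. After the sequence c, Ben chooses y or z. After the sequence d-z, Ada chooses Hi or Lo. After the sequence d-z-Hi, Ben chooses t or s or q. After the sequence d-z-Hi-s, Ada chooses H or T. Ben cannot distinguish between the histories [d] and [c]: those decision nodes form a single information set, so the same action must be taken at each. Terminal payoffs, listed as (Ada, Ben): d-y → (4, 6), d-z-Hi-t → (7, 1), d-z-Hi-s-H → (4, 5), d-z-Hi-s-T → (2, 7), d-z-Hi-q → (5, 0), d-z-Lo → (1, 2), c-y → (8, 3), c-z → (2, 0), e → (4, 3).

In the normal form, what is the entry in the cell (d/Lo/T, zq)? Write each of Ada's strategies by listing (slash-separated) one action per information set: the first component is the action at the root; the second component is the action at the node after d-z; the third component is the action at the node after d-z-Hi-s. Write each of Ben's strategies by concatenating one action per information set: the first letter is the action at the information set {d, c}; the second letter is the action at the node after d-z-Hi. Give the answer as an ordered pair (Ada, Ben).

(1, 2)

Trace the play path from the root:
  Ada plays d
  Ben plays z at [d]
  Ada plays Lo at [d-z]
→ terminal payoff (1, 2).
(Ada's choice at the node after d-z-Hi-s is never reached on this path, so it doesn't affect the outcome.)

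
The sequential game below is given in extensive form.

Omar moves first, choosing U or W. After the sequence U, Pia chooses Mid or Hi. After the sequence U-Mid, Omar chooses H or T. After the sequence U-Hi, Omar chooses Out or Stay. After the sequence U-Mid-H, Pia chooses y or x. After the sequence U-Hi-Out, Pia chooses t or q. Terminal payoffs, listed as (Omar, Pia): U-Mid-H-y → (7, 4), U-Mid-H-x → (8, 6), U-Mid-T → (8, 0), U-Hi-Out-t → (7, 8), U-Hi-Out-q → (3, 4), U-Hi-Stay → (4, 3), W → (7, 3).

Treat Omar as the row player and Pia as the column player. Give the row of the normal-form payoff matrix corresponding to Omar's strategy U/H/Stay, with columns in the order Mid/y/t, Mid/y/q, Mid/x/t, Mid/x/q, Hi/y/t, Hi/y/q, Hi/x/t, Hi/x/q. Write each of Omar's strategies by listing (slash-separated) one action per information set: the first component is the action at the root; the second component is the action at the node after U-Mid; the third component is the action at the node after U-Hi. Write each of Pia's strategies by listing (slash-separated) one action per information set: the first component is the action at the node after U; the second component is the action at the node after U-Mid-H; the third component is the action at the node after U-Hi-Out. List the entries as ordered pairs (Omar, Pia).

vs Mid/y/t: Omar plays U → Pia plays Mid at [U] → Omar plays H at [U-Mid] → Pia plays y at [U-Mid-H] → (7, 4)
vs Mid/y/q: Omar plays U → Pia plays Mid at [U] → Omar plays H at [U-Mid] → Pia plays y at [U-Mid-H] → (7, 4)
vs Mid/x/t: Omar plays U → Pia plays Mid at [U] → Omar plays H at [U-Mid] → Pia plays x at [U-Mid-H] → (8, 6)
vs Mid/x/q: Omar plays U → Pia plays Mid at [U] → Omar plays H at [U-Mid] → Pia plays x at [U-Mid-H] → (8, 6)
vs Hi/y/t: Omar plays U → Pia plays Hi at [U] → Omar plays Stay at [U-Hi] → (4, 3)
vs Hi/y/q: Omar plays U → Pia plays Hi at [U] → Omar plays Stay at [U-Hi] → (4, 3)
vs Hi/x/t: Omar plays U → Pia plays Hi at [U] → Omar plays Stay at [U-Hi] → (4, 3)
vs Hi/x/q: Omar plays U → Pia plays Hi at [U] → Omar plays Stay at [U-Hi] → (4, 3)

(7,4) (7,4) (8,6) (8,6) (4,3) (4,3) (4,3) (4,3)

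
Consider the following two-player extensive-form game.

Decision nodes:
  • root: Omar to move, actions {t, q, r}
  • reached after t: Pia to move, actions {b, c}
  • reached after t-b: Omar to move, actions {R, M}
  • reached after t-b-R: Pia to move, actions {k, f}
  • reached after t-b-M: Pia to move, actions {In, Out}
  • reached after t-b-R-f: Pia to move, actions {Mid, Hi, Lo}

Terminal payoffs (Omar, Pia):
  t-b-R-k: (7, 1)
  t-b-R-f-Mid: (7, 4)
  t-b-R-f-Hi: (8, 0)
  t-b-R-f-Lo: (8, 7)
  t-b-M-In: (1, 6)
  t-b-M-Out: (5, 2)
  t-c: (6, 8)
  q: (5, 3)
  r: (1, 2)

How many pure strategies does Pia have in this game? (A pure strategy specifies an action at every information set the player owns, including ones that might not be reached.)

Pia owns the node after t with actions {b, c} — two choices.
Pia owns the node after t-b-R with actions {k, f} — two choices.
Pia owns the node after t-b-M with actions {In, Out} — two choices.
Pia owns the node after t-b-R-f with actions {Mid, Hi, Lo} — three choices.
A pure strategy fixes one action at each information set independently, so the count is the product 2 × 2 × 2 × 3 = 24.

24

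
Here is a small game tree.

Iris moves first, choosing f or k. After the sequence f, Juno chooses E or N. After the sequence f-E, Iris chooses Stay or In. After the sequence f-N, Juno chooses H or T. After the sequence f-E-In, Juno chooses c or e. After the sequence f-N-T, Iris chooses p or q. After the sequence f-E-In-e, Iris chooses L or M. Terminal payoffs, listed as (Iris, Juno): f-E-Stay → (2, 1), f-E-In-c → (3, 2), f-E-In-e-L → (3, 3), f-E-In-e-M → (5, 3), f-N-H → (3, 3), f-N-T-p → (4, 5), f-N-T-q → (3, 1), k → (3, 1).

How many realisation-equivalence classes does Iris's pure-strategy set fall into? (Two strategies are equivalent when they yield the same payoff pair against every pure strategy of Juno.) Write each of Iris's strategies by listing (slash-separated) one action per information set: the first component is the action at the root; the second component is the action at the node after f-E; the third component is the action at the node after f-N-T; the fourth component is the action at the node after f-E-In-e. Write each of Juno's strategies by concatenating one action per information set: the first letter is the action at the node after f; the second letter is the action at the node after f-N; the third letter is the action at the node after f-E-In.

7

Iris has 16 pure strategies: f/Stay/p/L, f/Stay/p/M, f/Stay/q/L, f/Stay/q/M, f/In/p/L, f/In/p/M, f/In/q/L, f/In/q/M, k/Stay/p/L, k/Stay/p/M, k/Stay/q/L, k/Stay/q/M, k/In/p/L, k/In/p/M, k/In/q/L, k/In/q/M. Columns: EHc, EHe, ETc, ETe, NHc, NHe, NTc, NTe.
{f/Stay/p/L, f/Stay/p/M} → row (2,1) (2,1) (2,1) (2,1) (3,3) (3,3) (4,5) (4,5)
{f/Stay/q/L, f/Stay/q/M} → row (2,1) (2,1) (2,1) (2,1) (3,3) (3,3) (3,1) (3,1)
{f/In/p/L} → row (3,2) (3,3) (3,2) (3,3) (3,3) (3,3) (4,5) (4,5)
{f/In/p/M} → row (3,2) (5,3) (3,2) (5,3) (3,3) (3,3) (4,5) (4,5)
{f/In/q/L} → row (3,2) (3,3) (3,2) (3,3) (3,3) (3,3) (3,1) (3,1)
{f/In/q/M} → row (3,2) (5,3) (3,2) (5,3) (3,3) (3,3) (3,1) (3,1)
{k/Stay/p/L, k/Stay/p/M, k/Stay/q/L, k/Stay/q/M, k/In/p/L, k/In/p/M, k/In/q/L, k/In/q/M} → row (3,1) (3,1) (3,1) (3,1) (3,1) (3,1) (3,1) (3,1)
That's 7 distinct rows out of 16 strategies.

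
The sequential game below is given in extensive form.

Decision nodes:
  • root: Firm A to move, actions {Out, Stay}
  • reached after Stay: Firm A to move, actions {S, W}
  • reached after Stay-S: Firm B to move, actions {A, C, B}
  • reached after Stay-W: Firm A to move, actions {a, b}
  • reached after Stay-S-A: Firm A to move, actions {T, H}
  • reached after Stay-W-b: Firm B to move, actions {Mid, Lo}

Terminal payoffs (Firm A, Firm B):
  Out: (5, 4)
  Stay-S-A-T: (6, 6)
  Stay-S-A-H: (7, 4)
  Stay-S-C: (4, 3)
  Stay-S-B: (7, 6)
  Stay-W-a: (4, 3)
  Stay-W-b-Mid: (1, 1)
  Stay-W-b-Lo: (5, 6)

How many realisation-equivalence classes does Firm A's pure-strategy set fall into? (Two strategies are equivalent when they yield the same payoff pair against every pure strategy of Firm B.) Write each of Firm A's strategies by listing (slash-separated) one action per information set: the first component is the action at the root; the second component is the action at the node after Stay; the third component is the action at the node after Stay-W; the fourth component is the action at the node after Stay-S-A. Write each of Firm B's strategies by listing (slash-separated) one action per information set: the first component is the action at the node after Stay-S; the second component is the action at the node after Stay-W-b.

Firm A has 16 pure strategies: Out/S/a/T, Out/S/a/H, Out/S/b/T, Out/S/b/H, Out/W/a/T, Out/W/a/H, Out/W/b/T, Out/W/b/H, Stay/S/a/T, Stay/S/a/H, Stay/S/b/T, Stay/S/b/H, Stay/W/a/T, Stay/W/a/H, Stay/W/b/T, Stay/W/b/H. Columns: A/Mid, A/Lo, C/Mid, C/Lo, B/Mid, B/Lo.
{Out/S/a/T, Out/S/a/H, Out/S/b/T, Out/S/b/H, Out/W/a/T, Out/W/a/H, Out/W/b/T, Out/W/b/H} → row (5,4) (5,4) (5,4) (5,4) (5,4) (5,4)
{Stay/S/a/T, Stay/S/b/T} → row (6,6) (6,6) (4,3) (4,3) (7,6) (7,6)
{Stay/S/a/H, Stay/S/b/H} → row (7,4) (7,4) (4,3) (4,3) (7,6) (7,6)
{Stay/W/a/T, Stay/W/a/H} → row (4,3) (4,3) (4,3) (4,3) (4,3) (4,3)
{Stay/W/b/T, Stay/W/b/H} → row (1,1) (5,6) (1,1) (5,6) (1,1) (5,6)
That's 5 distinct rows out of 16 strategies.

5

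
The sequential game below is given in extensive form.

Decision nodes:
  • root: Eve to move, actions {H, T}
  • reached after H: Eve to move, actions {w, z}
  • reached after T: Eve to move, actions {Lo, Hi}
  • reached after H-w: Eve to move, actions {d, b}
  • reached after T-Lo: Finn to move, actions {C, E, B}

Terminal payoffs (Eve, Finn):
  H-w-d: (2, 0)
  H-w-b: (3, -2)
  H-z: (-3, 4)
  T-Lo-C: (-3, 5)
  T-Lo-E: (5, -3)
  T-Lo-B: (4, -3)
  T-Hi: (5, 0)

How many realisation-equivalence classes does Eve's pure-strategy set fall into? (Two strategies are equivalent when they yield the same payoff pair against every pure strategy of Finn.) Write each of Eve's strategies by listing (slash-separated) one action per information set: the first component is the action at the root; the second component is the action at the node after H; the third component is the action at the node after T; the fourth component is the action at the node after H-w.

Eve has 16 pure strategies: H/w/Lo/d, H/w/Lo/b, H/w/Hi/d, H/w/Hi/b, H/z/Lo/d, H/z/Lo/b, H/z/Hi/d, H/z/Hi/b, T/w/Lo/d, T/w/Lo/b, T/w/Hi/d, T/w/Hi/b, T/z/Lo/d, T/z/Lo/b, T/z/Hi/d, T/z/Hi/b. Columns: C, E, B.
{H/w/Lo/d, H/w/Hi/d} → row (2,0) (2,0) (2,0)
{H/w/Lo/b, H/w/Hi/b} → row (3,-2) (3,-2) (3,-2)
{H/z/Lo/d, H/z/Lo/b, H/z/Hi/d, H/z/Hi/b} → row (-3,4) (-3,4) (-3,4)
{T/w/Lo/d, T/w/Lo/b, T/z/Lo/d, T/z/Lo/b} → row (-3,5) (5,-3) (4,-3)
{T/w/Hi/d, T/w/Hi/b, T/z/Hi/d, T/z/Hi/b} → row (5,0) (5,0) (5,0)
That's 5 distinct rows out of 16 strategies.

5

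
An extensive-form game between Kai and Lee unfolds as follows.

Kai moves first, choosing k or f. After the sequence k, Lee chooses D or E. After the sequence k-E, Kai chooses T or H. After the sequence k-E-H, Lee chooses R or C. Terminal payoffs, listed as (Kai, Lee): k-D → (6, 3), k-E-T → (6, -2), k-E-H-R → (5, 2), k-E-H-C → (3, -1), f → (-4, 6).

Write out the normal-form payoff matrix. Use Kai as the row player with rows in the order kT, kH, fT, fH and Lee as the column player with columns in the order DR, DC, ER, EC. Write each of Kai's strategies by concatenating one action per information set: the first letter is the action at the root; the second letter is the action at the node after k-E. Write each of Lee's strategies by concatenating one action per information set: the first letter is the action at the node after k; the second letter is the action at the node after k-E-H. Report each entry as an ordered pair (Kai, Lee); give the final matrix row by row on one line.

kT: (6,3) (6,3) (6,-2) (6,-2) | kH: (6,3) (6,3) (5,2) (3,-1) | fT: (-4,6) (-4,6) (-4,6) (-4,6) | fH: (-4,6) (-4,6) (-4,6) (-4,6)

           DR       DC       ER       EC
  kT    (6,3)    (6,3)   (6,-2)   (6,-2)
  kH    (6,3)    (6,3)    (5,2)   (3,-1)
  fT   (-4,6)   (-4,6)   (-4,6)   (-4,6)
  fH   (-4,6)   (-4,6)   (-4,6)   (-4,6)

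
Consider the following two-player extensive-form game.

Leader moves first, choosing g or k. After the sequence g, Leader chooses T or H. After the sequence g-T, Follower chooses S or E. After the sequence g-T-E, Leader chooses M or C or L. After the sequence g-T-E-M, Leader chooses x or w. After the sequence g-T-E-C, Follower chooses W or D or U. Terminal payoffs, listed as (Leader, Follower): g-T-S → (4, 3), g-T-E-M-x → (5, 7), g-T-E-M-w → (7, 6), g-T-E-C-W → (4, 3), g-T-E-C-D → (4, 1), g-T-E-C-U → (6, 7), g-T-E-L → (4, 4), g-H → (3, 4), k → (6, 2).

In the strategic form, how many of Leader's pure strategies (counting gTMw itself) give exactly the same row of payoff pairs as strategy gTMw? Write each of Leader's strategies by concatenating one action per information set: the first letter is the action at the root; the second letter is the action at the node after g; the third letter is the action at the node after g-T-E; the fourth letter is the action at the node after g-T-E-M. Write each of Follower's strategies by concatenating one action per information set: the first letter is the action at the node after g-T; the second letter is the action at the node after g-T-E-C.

Row for gTMw (columns SW, SD, SU, EW, ED, EU): (4,3) (4,3) (4,3) (7,6) (7,6) (7,6).
Every one of Leader's information sets is on the play path for some reply by Follower when Leader follows gTMw.
Changing the action at any of them therefore changes at least one column, so only gTMw itself gives this row.

1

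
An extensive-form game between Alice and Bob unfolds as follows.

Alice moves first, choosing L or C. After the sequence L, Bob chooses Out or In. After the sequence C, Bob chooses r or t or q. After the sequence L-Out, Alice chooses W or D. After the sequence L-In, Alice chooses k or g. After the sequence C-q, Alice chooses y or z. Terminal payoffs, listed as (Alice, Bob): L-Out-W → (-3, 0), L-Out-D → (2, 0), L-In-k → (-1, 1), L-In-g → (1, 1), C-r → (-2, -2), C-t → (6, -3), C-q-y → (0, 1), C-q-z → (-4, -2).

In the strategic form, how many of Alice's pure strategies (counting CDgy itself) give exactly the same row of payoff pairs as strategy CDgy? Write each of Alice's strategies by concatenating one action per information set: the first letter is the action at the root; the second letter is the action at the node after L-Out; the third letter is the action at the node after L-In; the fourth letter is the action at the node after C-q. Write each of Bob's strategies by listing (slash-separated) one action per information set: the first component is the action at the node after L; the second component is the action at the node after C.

4

Row for CDgy (columns Out/r, Out/t, Out/q, In/r, In/t, In/q): (-2,-2) (6,-3) (0,1) (-2,-2) (6,-3) (0,1).
Under CDgy, Alice's choice at the node after L-Out and at the node after L-In can never be reached regardless of what Bob does, so varying those choices leaves every outcome unchanged.
Holding the reachable choices fixed and varying the unreachable ones freely already gives 2 × 2 = 4 equivalent strategies.
No other strategy reproduces this row, so those 4 are the full class: CWky, CWgy, CDky, CDgy.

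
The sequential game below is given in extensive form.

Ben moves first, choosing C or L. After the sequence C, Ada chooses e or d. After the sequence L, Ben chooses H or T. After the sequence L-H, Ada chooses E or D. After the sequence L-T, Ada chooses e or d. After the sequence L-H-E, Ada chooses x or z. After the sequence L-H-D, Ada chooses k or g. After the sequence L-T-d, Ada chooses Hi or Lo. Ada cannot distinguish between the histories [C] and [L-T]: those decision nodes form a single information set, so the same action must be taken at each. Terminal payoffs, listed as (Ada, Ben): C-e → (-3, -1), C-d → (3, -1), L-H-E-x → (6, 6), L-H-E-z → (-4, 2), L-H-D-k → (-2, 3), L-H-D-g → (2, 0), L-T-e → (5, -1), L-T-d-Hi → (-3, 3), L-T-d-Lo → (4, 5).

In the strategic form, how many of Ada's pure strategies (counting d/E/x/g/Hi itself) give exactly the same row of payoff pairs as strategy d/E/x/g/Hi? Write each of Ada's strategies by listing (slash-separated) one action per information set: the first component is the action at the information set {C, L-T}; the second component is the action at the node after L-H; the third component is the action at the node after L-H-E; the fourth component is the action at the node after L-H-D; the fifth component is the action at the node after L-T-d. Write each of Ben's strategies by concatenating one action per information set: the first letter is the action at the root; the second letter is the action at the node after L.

2

Row for d/E/x/g/Hi (columns CH, CT, LH, LT): (3,-1) (3,-1) (6,6) (-3,3).
Under d/E/x/g/Hi, Ada's choice at the node after L-H-D can never be reached regardless of what Ben does, so varying those choices leaves every outcome unchanged.
Holding the reachable choices fixed and varying the unreachable one freely already gives 2 equivalent strategies.
No other strategy reproduces this row, so those 2 are the full class: d/E/x/k/Hi, d/E/x/g/Hi.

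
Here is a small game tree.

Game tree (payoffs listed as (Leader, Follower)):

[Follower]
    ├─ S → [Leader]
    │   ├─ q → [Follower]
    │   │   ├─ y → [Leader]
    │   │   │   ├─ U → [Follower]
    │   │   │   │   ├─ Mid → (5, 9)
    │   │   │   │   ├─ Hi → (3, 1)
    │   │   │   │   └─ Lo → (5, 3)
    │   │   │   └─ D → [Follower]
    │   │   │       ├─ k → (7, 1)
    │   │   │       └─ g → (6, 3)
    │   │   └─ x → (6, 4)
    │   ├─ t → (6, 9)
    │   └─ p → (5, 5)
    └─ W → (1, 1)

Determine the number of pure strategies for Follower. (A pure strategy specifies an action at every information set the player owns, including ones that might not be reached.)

24

Follower owns the root with actions {S, W} — two choices.
Follower owns the node after S-q with actions {y, x} — two choices.
Follower owns the node after S-q-y-U with actions {Mid, Hi, Lo} — three choices.
Follower owns the node after S-q-y-D with actions {k, g} — two choices.
A pure strategy fixes one action at each information set independently, so the count is the product 2 × 2 × 3 × 2 = 24.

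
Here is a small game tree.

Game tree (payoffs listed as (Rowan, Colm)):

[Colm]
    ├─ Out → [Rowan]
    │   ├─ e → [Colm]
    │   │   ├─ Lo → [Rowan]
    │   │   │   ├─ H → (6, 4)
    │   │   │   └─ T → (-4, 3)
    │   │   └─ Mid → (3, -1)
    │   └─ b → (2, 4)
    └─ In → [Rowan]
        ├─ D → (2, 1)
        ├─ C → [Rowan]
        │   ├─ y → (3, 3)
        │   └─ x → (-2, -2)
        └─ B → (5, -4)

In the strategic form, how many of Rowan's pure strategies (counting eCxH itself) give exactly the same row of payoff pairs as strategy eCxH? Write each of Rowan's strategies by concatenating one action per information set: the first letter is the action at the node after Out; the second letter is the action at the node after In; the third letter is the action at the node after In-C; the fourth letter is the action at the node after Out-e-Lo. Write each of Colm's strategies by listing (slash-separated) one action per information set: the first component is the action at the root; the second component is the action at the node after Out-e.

1

Row for eCxH (columns Out/Lo, Out/Mid, In/Lo, In/Mid): (6,4) (3,-1) (-2,-2) (-2,-2).
Every one of Rowan's information sets is on the play path for some reply by Colm when Rowan follows eCxH.
Changing the action at any of them therefore changes at least one column, so only eCxH itself gives this row.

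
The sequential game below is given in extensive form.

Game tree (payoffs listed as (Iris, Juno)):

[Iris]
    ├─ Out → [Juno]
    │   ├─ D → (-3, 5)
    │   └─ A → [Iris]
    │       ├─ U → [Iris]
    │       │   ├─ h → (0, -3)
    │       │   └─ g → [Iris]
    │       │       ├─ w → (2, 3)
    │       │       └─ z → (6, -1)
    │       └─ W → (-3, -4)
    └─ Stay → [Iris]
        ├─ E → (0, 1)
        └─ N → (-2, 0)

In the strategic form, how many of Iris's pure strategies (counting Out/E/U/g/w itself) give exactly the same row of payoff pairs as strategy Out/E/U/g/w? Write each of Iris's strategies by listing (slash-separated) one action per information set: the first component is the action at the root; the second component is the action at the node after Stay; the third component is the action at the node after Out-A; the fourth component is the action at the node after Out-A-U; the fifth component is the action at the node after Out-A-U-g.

2

Row for Out/E/U/g/w (columns D, A): (-3,5) (2,3).
Under Out/E/U/g/w, Iris's choice at the node after Stay can never be reached regardless of what Juno does, so varying those choices leaves every outcome unchanged.
Holding the reachable choices fixed and varying the unreachable one freely already gives 2 equivalent strategies.
No other strategy reproduces this row, so those 2 are the full class: Out/E/U/g/w, Out/N/U/g/w.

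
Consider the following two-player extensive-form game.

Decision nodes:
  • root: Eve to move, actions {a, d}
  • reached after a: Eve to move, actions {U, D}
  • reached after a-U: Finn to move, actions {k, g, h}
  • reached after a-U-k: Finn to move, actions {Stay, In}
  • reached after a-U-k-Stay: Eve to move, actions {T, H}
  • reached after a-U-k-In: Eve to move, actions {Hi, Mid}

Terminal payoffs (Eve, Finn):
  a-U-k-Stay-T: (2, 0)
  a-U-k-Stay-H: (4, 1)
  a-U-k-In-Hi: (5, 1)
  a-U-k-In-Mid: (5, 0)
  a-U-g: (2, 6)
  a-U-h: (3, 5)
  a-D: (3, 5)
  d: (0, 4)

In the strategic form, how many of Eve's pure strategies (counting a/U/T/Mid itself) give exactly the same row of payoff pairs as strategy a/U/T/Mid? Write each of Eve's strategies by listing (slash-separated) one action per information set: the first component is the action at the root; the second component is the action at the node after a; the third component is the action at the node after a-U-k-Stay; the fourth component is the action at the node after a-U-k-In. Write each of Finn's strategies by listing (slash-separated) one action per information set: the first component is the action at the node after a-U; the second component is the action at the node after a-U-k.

1

Row for a/U/T/Mid (columns k/Stay, k/In, g/Stay, g/In, h/Stay, h/In): (2,0) (5,0) (2,6) (2,6) (3,5) (3,5).
Every one of Eve's information sets is on the play path for some reply by Finn when Eve follows a/U/T/Mid.
Changing the action at any of them therefore changes at least one column, so only a/U/T/Mid itself gives this row.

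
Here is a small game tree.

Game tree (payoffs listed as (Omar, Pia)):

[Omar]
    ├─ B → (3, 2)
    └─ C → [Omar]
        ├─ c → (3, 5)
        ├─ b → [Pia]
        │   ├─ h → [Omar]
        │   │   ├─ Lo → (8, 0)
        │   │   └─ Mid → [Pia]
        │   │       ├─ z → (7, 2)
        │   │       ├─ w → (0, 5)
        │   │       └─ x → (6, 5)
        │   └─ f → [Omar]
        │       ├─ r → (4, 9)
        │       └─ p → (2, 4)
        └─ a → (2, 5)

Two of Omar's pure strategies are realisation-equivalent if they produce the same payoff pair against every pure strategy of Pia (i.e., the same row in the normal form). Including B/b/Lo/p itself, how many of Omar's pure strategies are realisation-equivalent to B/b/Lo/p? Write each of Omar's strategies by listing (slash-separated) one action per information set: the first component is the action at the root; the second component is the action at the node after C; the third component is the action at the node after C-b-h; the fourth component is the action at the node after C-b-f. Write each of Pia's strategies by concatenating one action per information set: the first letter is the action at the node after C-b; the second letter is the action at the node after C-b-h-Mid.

12

Row for B/b/Lo/p (columns hz, hw, hx, fz, fw, fx): (3,2) (3,2) (3,2) (3,2) (3,2) (3,2).
Under B/b/Lo/p, Omar's choice at the node after C and at the node after C-b-h and at the node after C-b-f can never be reached regardless of what Pia does, so varying those choices leaves every outcome unchanged.
Holding the reachable choices fixed and varying the unreachable ones freely already gives 3 × 2 × 2 = 12 equivalent strategies.
No other strategy reproduces this row, so those 12 are the full class: B/c/Lo/r, B/c/Lo/p, B/c/Mid/r, B/c/Mid/p, B/b/Lo/r, B/b/Lo/p, B/b/Mid/r, B/b/Mid/p, B/a/Lo/r, B/a/Lo/p, B/a/Mid/r, B/a/Mid/p.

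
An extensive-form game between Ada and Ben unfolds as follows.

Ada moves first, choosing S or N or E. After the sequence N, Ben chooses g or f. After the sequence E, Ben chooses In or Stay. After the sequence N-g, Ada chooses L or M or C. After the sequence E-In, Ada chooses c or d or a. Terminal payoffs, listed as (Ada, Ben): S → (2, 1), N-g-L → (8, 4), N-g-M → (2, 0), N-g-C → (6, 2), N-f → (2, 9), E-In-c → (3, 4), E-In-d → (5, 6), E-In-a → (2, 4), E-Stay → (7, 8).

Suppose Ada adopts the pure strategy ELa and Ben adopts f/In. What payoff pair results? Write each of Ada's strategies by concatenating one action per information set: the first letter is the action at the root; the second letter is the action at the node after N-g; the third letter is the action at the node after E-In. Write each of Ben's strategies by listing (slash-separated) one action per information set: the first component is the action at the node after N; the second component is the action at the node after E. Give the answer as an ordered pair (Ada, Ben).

(2, 4)

Trace the play path from the root:
  Ada plays E
  Ben plays In at [E]
  Ada plays a at [E-In]
→ terminal payoff (2, 4).
(Ada's choice at the node after N-g is never reached on this path, so it doesn't affect the outcome.)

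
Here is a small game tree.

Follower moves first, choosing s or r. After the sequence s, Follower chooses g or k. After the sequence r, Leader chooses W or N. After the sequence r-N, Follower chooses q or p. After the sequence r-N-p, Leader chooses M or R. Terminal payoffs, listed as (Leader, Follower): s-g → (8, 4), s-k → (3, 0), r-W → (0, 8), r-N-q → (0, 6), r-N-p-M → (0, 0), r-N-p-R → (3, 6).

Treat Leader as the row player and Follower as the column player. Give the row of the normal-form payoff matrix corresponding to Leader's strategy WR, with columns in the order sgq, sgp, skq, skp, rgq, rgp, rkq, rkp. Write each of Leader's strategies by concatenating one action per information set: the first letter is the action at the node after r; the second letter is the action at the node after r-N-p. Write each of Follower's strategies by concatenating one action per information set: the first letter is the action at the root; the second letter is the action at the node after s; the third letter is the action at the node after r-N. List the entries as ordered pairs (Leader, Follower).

(8,4) (8,4) (3,0) (3,0) (0,8) (0,8) (0,8) (0,8)

vs sgq: Follower plays s → Follower plays g at [s] → (8, 4)
vs sgp: Follower plays s → Follower plays g at [s] → (8, 4)
vs skq: Follower plays s → Follower plays k at [s] → (3, 0)
vs skp: Follower plays s → Follower plays k at [s] → (3, 0)
vs rgq: Follower plays r → Leader plays W at [r] → (0, 8)
vs rgp: Follower plays r → Leader plays W at [r] → (0, 8)
vs rkq: Follower plays r → Leader plays W at [r] → (0, 8)
vs rkp: Follower plays r → Leader plays W at [r] → (0, 8)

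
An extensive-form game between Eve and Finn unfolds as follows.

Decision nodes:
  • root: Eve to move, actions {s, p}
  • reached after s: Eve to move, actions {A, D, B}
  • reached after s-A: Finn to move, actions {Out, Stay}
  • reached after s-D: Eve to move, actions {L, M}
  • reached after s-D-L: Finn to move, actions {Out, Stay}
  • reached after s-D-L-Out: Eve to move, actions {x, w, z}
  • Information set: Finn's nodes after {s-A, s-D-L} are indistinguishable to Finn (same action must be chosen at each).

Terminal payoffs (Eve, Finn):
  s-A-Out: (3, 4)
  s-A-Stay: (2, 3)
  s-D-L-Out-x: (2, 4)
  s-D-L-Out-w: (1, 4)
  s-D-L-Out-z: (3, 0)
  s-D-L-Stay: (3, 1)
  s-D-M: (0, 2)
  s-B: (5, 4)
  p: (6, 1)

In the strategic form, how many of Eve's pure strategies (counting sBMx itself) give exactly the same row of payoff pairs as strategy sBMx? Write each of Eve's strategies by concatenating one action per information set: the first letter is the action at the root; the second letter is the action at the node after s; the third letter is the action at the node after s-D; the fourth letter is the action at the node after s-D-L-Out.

6

Row for sBMx (columns Out, Stay): (5,4) (5,4).
Under sBMx, Eve's choice at the node after s-D and at the node after s-D-L-Out can never be reached regardless of what Finn does, so varying those choices leaves every outcome unchanged.
Holding the reachable choices fixed and varying the unreachable ones freely already gives 2 × 3 = 6 equivalent strategies.
No other strategy reproduces this row, so those 6 are the full class: sBLx, sBLw, sBLz, sBMx, sBMw, sBMz.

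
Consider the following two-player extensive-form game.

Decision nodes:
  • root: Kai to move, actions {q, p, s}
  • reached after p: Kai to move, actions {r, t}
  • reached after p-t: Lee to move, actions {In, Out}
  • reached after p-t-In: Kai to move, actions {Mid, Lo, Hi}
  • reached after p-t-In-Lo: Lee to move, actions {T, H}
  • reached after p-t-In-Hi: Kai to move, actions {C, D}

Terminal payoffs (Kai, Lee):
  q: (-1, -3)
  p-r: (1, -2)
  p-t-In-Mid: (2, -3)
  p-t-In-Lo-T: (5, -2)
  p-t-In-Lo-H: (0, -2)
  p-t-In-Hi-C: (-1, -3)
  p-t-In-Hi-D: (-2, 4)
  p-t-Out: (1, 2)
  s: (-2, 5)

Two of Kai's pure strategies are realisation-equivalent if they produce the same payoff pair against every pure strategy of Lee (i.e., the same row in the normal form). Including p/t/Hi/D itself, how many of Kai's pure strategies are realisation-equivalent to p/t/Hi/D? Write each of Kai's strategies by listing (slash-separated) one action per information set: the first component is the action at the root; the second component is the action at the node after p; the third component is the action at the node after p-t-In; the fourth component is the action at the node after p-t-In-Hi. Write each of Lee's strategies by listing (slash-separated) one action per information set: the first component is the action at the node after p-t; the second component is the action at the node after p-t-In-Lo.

1

Row for p/t/Hi/D (columns In/T, In/H, Out/T, Out/H): (-2,4) (-2,4) (1,2) (1,2).
Every one of Kai's information sets is on the play path for some reply by Lee when Kai follows p/t/Hi/D.
Changing the action at any of them therefore changes at least one column, so only p/t/Hi/D itself gives this row.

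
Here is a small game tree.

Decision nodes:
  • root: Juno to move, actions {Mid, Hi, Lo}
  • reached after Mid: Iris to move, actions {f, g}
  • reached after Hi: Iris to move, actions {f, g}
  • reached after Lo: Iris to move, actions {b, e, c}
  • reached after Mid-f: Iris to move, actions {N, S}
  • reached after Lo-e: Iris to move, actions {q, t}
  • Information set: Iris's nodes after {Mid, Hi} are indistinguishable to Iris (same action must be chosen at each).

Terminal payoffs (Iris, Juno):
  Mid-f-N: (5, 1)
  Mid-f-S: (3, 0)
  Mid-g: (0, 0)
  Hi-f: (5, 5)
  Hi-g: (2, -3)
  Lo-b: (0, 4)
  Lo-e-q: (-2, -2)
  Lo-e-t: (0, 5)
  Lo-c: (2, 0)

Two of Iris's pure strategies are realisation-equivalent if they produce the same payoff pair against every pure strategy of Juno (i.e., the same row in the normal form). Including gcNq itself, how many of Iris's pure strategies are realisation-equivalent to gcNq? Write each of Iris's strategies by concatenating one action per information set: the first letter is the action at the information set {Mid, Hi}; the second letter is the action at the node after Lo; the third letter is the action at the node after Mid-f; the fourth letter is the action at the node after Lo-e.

Row for gcNq (columns Mid, Hi, Lo): (0,0) (2,-3) (2,0).
Under gcNq, Iris's choice at the node after Mid-f and at the node after Lo-e can never be reached regardless of what Juno does, so varying those choices leaves every outcome unchanged.
Holding the reachable choices fixed and varying the unreachable ones freely already gives 2 × 2 = 4 equivalent strategies.
No other strategy reproduces this row, so those 4 are the full class: gcNq, gcNt, gcSq, gcSt.

4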